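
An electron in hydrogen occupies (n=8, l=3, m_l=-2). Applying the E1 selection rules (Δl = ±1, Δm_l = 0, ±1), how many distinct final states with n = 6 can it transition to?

5

E1 requires Δl = ±1, so l_f ∈ {2, 4}; with 0 ≤ l_f ≤ n_f−1 = 5, the allowed l_f values are {2, 4}.
For l_f = 2: m_f ∈ {m_i−1, m_i, m_i+1} ∩ [−2, 2] = {-2, -1} → 2 states.
For l_f = 4: m_f ∈ {m_i−1, m_i, m_i+1} ∩ [−4, 4] = {-3, -2, -1} → 3 states.
Total: 5.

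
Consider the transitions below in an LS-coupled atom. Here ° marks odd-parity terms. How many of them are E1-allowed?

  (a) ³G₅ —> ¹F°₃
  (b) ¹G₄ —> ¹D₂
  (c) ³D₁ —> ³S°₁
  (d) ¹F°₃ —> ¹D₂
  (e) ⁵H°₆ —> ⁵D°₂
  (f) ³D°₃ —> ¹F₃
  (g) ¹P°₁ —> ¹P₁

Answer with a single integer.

(a) forbidden (ΔS, ΔJ fail)
(b) forbidden (parity, ΔL, ΔJ fail)
(c) forbidden (ΔL fails)
(d) allowed
(e) forbidden (parity, ΔL, ΔJ fail)
(f) forbidden (ΔS fails)
(g) allowed
Total allowed: 2 of 7.

2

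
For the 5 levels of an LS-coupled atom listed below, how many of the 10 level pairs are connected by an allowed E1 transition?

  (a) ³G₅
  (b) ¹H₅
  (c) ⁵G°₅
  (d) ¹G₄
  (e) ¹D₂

0

(a)–(b): forbidden (parity, ΔS).
(a)–(c): forbidden (ΔS).
(a)–(d): forbidden (parity, ΔS).
(a)–(e): forbidden (parity, ΔS, ΔL, ΔJ).
(b)–(c): forbidden (ΔS).
(b)–(d): forbidden (parity).
(b)–(e): forbidden (parity, ΔL, ΔJ).
(c)–(d): forbidden (ΔS).
(c)–(e): forbidden (ΔS, ΔL, ΔJ).
(d)–(e): forbidden (parity, ΔL, ΔJ).
Allowed pairs: 0 of 10.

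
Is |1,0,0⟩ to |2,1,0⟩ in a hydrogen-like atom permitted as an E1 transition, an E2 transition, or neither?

Δl = 1 − 0 = +1; l_i + l_f = 1.
Δm_l = +0.
E1 (Δl = ±1, |Δm_l| ≤ 1): satisfied.
E2 (Δl = 0,±2, l_i+l_f ≥ 2, |Δm_l| ≤ 2): not satisfied.

E1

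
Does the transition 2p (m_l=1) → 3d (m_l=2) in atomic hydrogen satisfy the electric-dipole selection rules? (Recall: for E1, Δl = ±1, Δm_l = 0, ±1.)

allowed

l: 1 → 2 (Δl = +1). Δl = ±1 satisfied.
Δm_l = 2 − (1) = +1. E1 requires Δm_l = 0, ±1: satisfied.
All E1 selection rules are satisfied.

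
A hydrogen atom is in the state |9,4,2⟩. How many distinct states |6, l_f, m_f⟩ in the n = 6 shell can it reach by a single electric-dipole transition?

E1 requires Δl = ±1, so l_f ∈ {3, 5}; with 0 ≤ l_f ≤ n_f−1 = 5, the allowed l_f values are {3, 5}.
For l_f = 3: m_f ∈ {m_i−1, m_i, m_i+1} ∩ [−3, 3] = {1, 2, 3} → 3 states.
For l_f = 5: m_f ∈ {m_i−1, m_i, m_i+1} ∩ [−5, 5] = {1, 2, 3} → 3 states.
Total: 6.

6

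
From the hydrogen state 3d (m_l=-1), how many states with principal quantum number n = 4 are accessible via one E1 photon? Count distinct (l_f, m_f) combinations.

E1 requires Δl = ±1, so l_f ∈ {1, 3}; with 0 ≤ l_f ≤ n_f−1 = 3, the allowed l_f values are {1, 3}.
For l_f = 1: m_f ∈ {m_i−1, m_i, m_i+1} ∩ [−1, 1] = {-1, 0} → 2 states.
For l_f = 3: m_f ∈ {m_i−1, m_i, m_i+1} ∩ [−3, 3] = {-2, -1, 0} → 3 states.
Total: 5.

5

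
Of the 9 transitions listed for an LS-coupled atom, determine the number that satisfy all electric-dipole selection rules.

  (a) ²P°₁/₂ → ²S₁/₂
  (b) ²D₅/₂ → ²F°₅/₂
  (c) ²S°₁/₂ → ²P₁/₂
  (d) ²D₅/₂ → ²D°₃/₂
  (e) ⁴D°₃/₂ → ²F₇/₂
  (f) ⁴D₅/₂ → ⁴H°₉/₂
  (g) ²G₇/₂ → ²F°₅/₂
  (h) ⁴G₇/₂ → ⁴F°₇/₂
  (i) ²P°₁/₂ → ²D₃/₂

7

(a) allowed
(b) allowed
(c) allowed
(d) allowed
(e) forbidden (ΔS, ΔJ fail)
(f) forbidden (ΔL, ΔJ fail)
(g) allowed
(h) allowed
(i) allowed
Total allowed: 7 of 9.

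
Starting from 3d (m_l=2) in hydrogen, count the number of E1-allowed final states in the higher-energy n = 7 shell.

E1 requires Δl = ±1, so l_f ∈ {1, 3}; with 0 ≤ l_f ≤ n_f−1 = 6, the allowed l_f values are {1, 3}.
For l_f = 1: m_f ∈ {m_i−1, m_i, m_i+1} ∩ [−1, 1] = {1} → 1 state.
For l_f = 3: m_f ∈ {m_i−1, m_i, m_i+1} ∩ [−3, 3] = {1, 2, 3} → 3 states.
Total: 4.

4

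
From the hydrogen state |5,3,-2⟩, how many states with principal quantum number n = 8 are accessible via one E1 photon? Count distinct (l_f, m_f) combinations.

E1 requires Δl = ±1, so l_f ∈ {2, 4}; with 0 ≤ l_f ≤ n_f−1 = 7, the allowed l_f values are {2, 4}.
For l_f = 2: m_f ∈ {m_i−1, m_i, m_i+1} ∩ [−2, 2] = {-2, -1} → 2 states.
For l_f = 4: m_f ∈ {m_i−1, m_i, m_i+1} ∩ [−4, 4] = {-3, -2, -1} → 3 states.
Total: 5.

5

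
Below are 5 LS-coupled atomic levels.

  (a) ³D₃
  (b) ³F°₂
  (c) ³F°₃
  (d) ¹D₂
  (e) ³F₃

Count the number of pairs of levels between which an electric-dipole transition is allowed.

4

(a)–(b): allowed.
(a)–(c): allowed.
(a)–(d): forbidden (parity, ΔS).
(a)–(e): forbidden (parity).
(b)–(c): forbidden (parity).
(b)–(d): forbidden (ΔS).
(b)–(e): allowed.
(c)–(d): forbidden (ΔS).
(c)–(e): allowed.
(d)–(e): forbidden (parity, ΔS).
Allowed pairs: 4 of 10.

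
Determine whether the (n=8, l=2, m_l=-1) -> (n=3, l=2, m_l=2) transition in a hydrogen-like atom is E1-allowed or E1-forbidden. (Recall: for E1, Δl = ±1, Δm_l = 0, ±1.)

Δl = 2 − 2 = +0; the E1 rule Δl = ±1 is fails.
m_l: -1 → 2 (Δm_l = +3). |Δm_l| ≤ 1 fails.
The transition is electric-dipole forbidden.

forbidden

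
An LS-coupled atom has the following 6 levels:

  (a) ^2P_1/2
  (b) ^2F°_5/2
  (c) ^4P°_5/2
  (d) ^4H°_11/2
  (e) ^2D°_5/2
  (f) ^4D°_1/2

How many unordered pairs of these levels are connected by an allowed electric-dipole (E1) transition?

(a)–(b): forbidden (ΔL, ΔJ).
(a)–(c): forbidden (ΔS, ΔJ).
(a)–(d): forbidden (ΔS, ΔL, ΔJ).
(a)–(e): forbidden (ΔJ).
(a)–(f): forbidden (ΔS).
(b)–(c): forbidden (parity, ΔS, ΔL).
(b)–(d): forbidden (parity, ΔS, ΔL, ΔJ).
(b)–(e): forbidden (parity).
(b)–(f): forbidden (parity, ΔS, ΔJ).
(c)–(d): forbidden (parity, ΔL, ΔJ).
(c)–(e): forbidden (parity, ΔS).
(c)–(f): forbidden (parity, ΔJ).
(d)–(e): forbidden (parity, ΔS, ΔL, ΔJ).
(d)–(f): forbidden (parity, ΔL, ΔJ).
(e)–(f): forbidden (parity, ΔS, ΔJ).
Allowed pairs: 0 of 15.

0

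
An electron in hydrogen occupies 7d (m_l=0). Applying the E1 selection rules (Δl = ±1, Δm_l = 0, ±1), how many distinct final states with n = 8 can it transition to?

6

E1 requires Δl = ±1, so l_f ∈ {1, 3}; with 0 ≤ l_f ≤ n_f−1 = 7, the allowed l_f values are {1, 3}.
For l_f = 1: m_f ∈ {m_i−1, m_i, m_i+1} ∩ [−1, 1] = {-1, 0, 1} → 3 states.
For l_f = 3: m_f ∈ {m_i−1, m_i, m_i+1} ∩ [−3, 3] = {-1, 0, 1} → 3 states.
Total: 6.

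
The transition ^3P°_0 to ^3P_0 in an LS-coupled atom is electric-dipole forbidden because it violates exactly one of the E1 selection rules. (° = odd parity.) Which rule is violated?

Reading off the term symbols: S 1→1, L 1→1, J 0→0, parity odd→even.
Parity must change: odd → even — passes.
ΔS = 0: S: 1 → 1 — passes.
ΔL = 0, ±1 (not L=0↔0): L: 1 → 1, ΔL = +0 — passes.
ΔJ = 0, ±1 (not J=0↔0): J: 0 → 0, ΔJ = +0 — fails.

the J=0 ↔ J=0 exclusion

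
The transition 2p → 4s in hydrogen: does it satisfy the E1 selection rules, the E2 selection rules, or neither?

Δl = 0 − 1 = -1; l_i + l_f = 1.
E1 (Δl = ±1): satisfied.
E2 (Δl = 0,±2, l_i+l_f ≥ 2): not satisfied.

E1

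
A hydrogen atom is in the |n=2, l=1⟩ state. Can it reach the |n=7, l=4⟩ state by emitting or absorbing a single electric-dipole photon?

l: 1 → 4 (Δl = +3). Δl = ±1 ✗.
The transition is electric-dipole forbidden.

forbidden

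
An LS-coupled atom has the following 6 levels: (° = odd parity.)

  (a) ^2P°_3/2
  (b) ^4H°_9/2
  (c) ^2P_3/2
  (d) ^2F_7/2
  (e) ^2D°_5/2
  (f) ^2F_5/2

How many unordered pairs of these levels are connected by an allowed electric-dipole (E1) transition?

(a)–(b): forbidden (parity, ΔS, ΔL, ΔJ).
(a)–(c): allowed.
(a)–(d): forbidden (ΔL, ΔJ).
(a)–(e): forbidden (parity).
(a)–(f): forbidden (ΔL).
(b)–(c): forbidden (ΔS, ΔL, ΔJ).
(b)–(d): forbidden (ΔS, ΔL).
(b)–(e): forbidden (parity, ΔS, ΔL, ΔJ).
(b)–(f): forbidden (ΔS, ΔL, ΔJ).
(c)–(d): forbidden (parity, ΔL, ΔJ).
(c)–(e): allowed.
(c)–(f): forbidden (parity, ΔL).
(d)–(e): allowed.
(d)–(f): forbidden (parity).
(e)–(f): allowed.
Allowed pairs: 4 of 15.

4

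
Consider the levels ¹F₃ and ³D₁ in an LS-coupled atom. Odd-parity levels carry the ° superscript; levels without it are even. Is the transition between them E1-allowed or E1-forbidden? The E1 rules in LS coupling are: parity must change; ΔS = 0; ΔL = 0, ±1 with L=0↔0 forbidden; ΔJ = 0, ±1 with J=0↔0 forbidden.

forbidden

Parity must change: even → even — ✗.
ΔS = 0: S: 0 → 1 — ✗.
ΔL = 0, ±1 (not L=0↔0): L: 3 → 2, ΔL = -1 — ✓.
ΔJ = 0, ±1 (not J=0↔0): J: 3 → 1, ΔJ = -2 — ✗.
Rule(s) violated: parity, ΔS, ΔJ.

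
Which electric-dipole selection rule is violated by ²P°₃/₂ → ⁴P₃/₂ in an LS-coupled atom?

Initial level: S=1/2, L=1, J=3/2, parity odd. Final level: S=3/2, L=1, J=3/2, parity even.
Parity must change: odd → even — ok.
ΔS = 0: S: 1/2 → 3/2 — fails.
ΔL = 0, ±1 (not L=0↔0): L: 1 → 1, ΔL = +0 — ok.
ΔJ = 0, ±1 (not J=0↔0): J: 3/2 → 3/2, ΔJ = +0 — ok.

the ΔS = 0 rule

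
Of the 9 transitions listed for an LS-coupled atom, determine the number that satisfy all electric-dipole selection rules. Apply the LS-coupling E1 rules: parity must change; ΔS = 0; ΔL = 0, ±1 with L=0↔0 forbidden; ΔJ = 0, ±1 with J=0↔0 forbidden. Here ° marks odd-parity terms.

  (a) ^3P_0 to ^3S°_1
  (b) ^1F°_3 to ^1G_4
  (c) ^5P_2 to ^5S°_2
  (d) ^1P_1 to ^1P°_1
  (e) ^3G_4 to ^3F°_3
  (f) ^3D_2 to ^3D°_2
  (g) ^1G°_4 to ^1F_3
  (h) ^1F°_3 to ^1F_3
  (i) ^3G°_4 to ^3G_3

(a) allowed
(b) allowed
(c) allowed
(d) allowed
(e) allowed
(f) allowed
(g) allowed
(h) allowed
(i) allowed
Total allowed: 9 of 9.

9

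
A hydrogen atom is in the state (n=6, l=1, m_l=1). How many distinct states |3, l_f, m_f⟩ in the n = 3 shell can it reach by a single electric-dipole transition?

4

E1 requires Δl = ±1, so l_f ∈ {0, 2}; with 0 ≤ l_f ≤ n_f−1 = 2, the allowed l_f values are {0, 2}.
For l_f = 0: m_f ∈ {m_i−1, m_i, m_i+1} ∩ [−0, 0] = {0} → 1 state.
For l_f = 2: m_f ∈ {m_i−1, m_i, m_i+1} ∩ [−2, 2] = {0, 1, 2} → 3 states.
Total: 4.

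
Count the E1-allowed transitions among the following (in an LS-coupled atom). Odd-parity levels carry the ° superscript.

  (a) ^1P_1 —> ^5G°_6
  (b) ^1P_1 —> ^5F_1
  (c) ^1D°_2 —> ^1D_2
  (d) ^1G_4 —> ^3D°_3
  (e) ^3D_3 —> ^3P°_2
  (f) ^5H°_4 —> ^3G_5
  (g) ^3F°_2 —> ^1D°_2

2

(a) forbidden (ΔS, ΔL, ΔJ fail)
(b) forbidden (parity, ΔS, ΔL fail)
(c) allowed
(d) forbidden (ΔS, ΔL fail)
(e) allowed
(f) forbidden (ΔS fails)
(g) forbidden (parity, ΔS fail)
Total allowed: 2 of 7.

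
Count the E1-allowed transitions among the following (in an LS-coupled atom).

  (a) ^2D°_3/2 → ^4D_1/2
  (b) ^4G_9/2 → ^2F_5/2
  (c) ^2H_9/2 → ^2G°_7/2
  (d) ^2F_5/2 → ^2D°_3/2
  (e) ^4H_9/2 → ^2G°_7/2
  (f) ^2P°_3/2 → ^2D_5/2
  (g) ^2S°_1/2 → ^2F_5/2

(a) forbidden (ΔS fails)
(b) forbidden (parity, ΔS, ΔJ fail)
(c) allowed
(d) allowed
(e) forbidden (ΔS fails)
(f) allowed
(g) forbidden (ΔL, ΔJ fail)
Total allowed: 3 of 7.

3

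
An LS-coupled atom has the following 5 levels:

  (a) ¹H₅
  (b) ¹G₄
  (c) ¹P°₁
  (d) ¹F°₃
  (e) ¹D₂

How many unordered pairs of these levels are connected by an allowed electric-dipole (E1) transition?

3

(a)–(b): forbidden (parity).
(a)–(c): forbidden (ΔL, ΔJ).
(a)–(d): forbidden (ΔL, ΔJ).
(a)–(e): forbidden (parity, ΔL, ΔJ).
(b)–(c): forbidden (ΔL, ΔJ).
(b)–(d): allowed.
(b)–(e): forbidden (parity, ΔL, ΔJ).
(c)–(d): forbidden (parity, ΔL, ΔJ).
(c)–(e): allowed.
(d)–(e): allowed.
Allowed pairs: 3 of 10.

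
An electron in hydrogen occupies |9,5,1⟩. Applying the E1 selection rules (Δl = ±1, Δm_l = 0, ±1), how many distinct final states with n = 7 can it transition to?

6

E1 requires Δl = ±1, so l_f ∈ {4, 6}; with 0 ≤ l_f ≤ n_f−1 = 6, the allowed l_f values are {4, 6}.
For l_f = 4: m_f ∈ {m_i−1, m_i, m_i+1} ∩ [−4, 4] = {0, 1, 2} → 3 states.
For l_f = 6: m_f ∈ {m_i−1, m_i, m_i+1} ∩ [−6, 6] = {0, 1, 2} → 3 states.
Total: 6.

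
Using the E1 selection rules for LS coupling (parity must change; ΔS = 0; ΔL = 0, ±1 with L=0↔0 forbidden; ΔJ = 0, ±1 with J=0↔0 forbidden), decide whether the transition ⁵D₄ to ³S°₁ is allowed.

forbidden

Reading off the term symbols: S 2→1, L 2→0, J 4→1, parity even→odd.
Parity must change: even → odd — ✓.
ΔS = 0: S: 2 → 1 — ✗.
ΔL = 0, ±1 (not L=0↔0): L: 2 → 0, ΔL = -2 — ✗.
ΔJ = 0, ±1 (not J=0↔0): J: 4 → 1, ΔJ = -3 — ✗.
Rule(s) violated: ΔS, ΔL, ΔJ.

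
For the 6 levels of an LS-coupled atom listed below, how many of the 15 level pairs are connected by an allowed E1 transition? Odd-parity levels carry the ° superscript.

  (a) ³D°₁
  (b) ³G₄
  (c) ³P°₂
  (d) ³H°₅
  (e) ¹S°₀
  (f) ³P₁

3

(a)–(b): forbidden (ΔL, ΔJ).
(a)–(c): forbidden (parity).
(a)–(d): forbidden (parity, ΔL, ΔJ).
(a)–(e): forbidden (parity, ΔS, ΔL).
(a)–(f): allowed.
(b)–(c): forbidden (ΔL, ΔJ).
(b)–(d): allowed.
(b)–(e): forbidden (ΔS, ΔL, ΔJ).
(b)–(f): forbidden (parity, ΔL, ΔJ).
(c)–(d): forbidden (parity, ΔL, ΔJ).
(c)–(e): forbidden (parity, ΔS, ΔJ).
(c)–(f): allowed.
(d)–(e): forbidden (parity, ΔS, ΔL, ΔJ).
(d)–(f): forbidden (ΔL, ΔJ).
(e)–(f): forbidden (ΔS).
Allowed pairs: 3 of 15.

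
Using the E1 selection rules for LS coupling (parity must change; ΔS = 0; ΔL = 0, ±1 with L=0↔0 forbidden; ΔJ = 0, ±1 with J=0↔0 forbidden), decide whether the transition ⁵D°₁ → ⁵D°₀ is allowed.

Initial level: S=2, L=2, J=1, parity odd. Final level: S=2, L=2, J=0, parity odd.
ΔS = 0: S: 2 → 2 — ok.
ΔJ = 0, ±1 (not J=0↔0): J: 1 → 0, ΔJ = -1 — ok.
Parity must change: odd → odd — fails.
ΔL = 0, ±1 (not L=0↔0): L: 2 → 2, ΔL = +0 — ok.
Rule(s) violated: parity.

forbidden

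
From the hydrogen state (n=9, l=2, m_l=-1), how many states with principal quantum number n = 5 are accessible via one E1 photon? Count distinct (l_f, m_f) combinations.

5

E1 requires Δl = ±1, so l_f ∈ {1, 3}; with 0 ≤ l_f ≤ n_f−1 = 4, the allowed l_f values are {1, 3}.
For l_f = 1: m_f ∈ {m_i−1, m_i, m_i+1} ∩ [−1, 1] = {-1, 0} → 2 states.
For l_f = 3: m_f ∈ {m_i−1, m_i, m_i+1} ∩ [−3, 3] = {-2, -1, 0} → 3 states.
Total: 5.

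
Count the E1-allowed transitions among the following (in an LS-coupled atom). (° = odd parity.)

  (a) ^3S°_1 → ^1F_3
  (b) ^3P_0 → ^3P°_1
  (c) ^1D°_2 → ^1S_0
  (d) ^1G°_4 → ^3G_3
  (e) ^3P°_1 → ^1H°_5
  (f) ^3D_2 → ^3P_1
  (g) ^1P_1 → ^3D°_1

1

(a) forbidden (ΔS, ΔL, ΔJ fail)
(b) allowed
(c) forbidden (ΔL, ΔJ fail)
(d) forbidden (ΔS fails)
(e) forbidden (parity, ΔS, ΔL, ΔJ fail)
(f) forbidden (parity fails)
(g) forbidden (ΔS fails)
Total allowed: 1 of 7.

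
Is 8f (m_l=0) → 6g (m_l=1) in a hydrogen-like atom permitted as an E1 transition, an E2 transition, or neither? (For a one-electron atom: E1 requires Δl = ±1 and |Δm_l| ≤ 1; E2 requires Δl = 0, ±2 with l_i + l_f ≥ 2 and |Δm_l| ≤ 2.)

Δl = 4 − 3 = +1; l_i + l_f = 7.
Δm_l = +1.
E1 (Δl = ±1, |Δm_l| ≤ 1): satisfied.
E2 (Δl = 0,±2, l_i+l_f ≥ 2, |Δm_l| ≤ 2): not satisfied.

E1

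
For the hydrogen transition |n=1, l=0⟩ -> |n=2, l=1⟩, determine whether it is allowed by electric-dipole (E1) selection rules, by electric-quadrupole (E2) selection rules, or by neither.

E1

Δl = 1 − 0 = +1; l_i + l_f = 1.
E1 (Δl = ±1): satisfied.
E2 (Δl = 0,±2, l_i+l_f ≥ 2): not satisfied.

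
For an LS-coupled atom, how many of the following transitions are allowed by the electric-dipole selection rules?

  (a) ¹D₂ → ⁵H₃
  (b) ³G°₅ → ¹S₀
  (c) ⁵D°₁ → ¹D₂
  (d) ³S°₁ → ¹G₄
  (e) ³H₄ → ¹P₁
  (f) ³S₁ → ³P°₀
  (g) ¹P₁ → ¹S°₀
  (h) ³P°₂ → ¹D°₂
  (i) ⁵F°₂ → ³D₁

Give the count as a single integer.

(a) forbidden (parity, ΔS, ΔL fail)
(b) forbidden (ΔS, ΔL, ΔJ fail)
(c) forbidden (ΔS fails)
(d) forbidden (ΔS, ΔL, ΔJ fail)
(e) forbidden (parity, ΔS, ΔL, ΔJ fail)
(f) allowed
(g) allowed
(h) forbidden (parity, ΔS fail)
(i) forbidden (ΔS fails)
Total allowed: 2 of 9.

2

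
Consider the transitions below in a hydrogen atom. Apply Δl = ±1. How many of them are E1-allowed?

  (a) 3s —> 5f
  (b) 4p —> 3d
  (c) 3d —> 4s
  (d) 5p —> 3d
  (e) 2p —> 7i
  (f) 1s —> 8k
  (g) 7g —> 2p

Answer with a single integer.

2

(a) forbidden — Δl = +3 (E1 requires Δl = ±1)
(b) allowed
(c) forbidden — Δl = -2 (E1 requires Δl = ±1)
(d) allowed
(e) forbidden — Δl = +5 (E1 requires Δl = ±1)
(f) forbidden — Δl = +7 (E1 requires Δl = ±1)
(g) forbidden — Δl = -3 (E1 requires Δl = ±1)
Total allowed: 2 of 7.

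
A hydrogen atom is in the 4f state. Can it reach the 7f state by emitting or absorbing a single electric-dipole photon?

forbidden

Δl = 3 − 3 = +0; the E1 rule Δl = ±1 is ✗.
The transition is electric-dipole forbidden.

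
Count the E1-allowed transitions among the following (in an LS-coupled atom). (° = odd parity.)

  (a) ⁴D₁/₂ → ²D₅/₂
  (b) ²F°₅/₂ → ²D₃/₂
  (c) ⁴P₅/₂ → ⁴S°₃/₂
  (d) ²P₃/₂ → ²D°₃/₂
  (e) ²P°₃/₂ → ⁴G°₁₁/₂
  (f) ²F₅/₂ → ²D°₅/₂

4

(a) forbidden (parity, ΔS, ΔJ fail)
(b) allowed
(c) allowed
(d) allowed
(e) forbidden (parity, ΔS, ΔL, ΔJ fail)
(f) allowed
Total allowed: 4 of 6.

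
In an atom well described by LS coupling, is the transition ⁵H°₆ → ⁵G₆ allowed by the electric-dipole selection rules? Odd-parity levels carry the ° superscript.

allowed

Parity must change: odd → even — ok.
ΔS = 0: S: 2 → 2 — ok.
ΔL = 0, ±1 (not L=0↔0): L: 5 → 4, ΔL = -1 — ok.
ΔJ = 0, ±1 (not J=0↔0): J: 6 → 6, ΔJ = +0 — ok.
All four E1 rules are satisfied.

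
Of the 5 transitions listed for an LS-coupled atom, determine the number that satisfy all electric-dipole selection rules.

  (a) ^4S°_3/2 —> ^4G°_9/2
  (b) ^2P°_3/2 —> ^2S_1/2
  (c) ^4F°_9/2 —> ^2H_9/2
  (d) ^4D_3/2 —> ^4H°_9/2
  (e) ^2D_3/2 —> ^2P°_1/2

(a) forbidden (parity, ΔL, ΔJ fail)
(b) allowed
(c) forbidden (ΔS, ΔL fail)
(d) forbidden (ΔL, ΔJ fail)
(e) allowed
Total allowed: 2 of 5.

2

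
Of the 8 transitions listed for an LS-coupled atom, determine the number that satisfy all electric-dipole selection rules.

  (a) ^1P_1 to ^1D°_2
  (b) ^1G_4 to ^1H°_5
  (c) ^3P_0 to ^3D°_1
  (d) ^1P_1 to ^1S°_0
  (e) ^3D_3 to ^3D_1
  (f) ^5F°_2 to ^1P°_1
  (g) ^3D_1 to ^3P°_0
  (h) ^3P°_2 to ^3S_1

6

(a) allowed
(b) allowed
(c) allowed
(d) allowed
(e) forbidden (parity, ΔJ fail)
(f) forbidden (parity, ΔS, ΔL fail)
(g) allowed
(h) allowed
Total allowed: 6 of 8.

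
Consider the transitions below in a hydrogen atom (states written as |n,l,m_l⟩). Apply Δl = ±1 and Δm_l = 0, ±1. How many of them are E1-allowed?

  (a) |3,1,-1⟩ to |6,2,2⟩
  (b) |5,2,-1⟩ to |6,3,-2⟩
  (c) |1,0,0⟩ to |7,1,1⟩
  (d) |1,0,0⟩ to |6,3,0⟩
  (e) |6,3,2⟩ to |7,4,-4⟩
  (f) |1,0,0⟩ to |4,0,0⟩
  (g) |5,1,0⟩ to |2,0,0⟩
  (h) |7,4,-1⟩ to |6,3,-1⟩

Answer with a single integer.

(a) forbidden — Δm_l = +3 (E1 requires Δm_l = 0, ±1)
(b) allowed
(c) allowed
(d) forbidden — Δl = +3 (E1 requires Δl = ±1)
(e) forbidden — Δm_l = -6 (E1 requires Δm_l = 0, ±1)
(f) forbidden — Δl = +0 (E1 requires Δl = ±1)
(g) allowed
(h) allowed
Total allowed: 4 of 8.

4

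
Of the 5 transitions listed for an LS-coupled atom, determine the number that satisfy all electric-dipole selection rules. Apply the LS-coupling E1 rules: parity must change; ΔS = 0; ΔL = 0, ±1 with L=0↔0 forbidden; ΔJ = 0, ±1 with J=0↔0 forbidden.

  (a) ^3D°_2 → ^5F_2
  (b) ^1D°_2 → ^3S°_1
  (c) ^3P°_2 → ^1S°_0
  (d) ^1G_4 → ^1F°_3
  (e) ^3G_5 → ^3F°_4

2

(a) forbidden (ΔS fails)
(b) forbidden (parity, ΔS, ΔL fail)
(c) forbidden (parity, ΔS, ΔJ fail)
(d) allowed
(e) allowed
Total allowed: 2 of 5.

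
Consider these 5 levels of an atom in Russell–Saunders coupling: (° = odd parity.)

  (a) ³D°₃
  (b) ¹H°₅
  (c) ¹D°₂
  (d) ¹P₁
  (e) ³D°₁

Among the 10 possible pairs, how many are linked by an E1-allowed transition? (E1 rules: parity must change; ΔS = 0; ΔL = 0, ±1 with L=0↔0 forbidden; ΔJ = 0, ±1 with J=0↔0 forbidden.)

1

(a)–(b): forbidden (parity, ΔS, ΔL, ΔJ).
(a)–(c): forbidden (parity, ΔS).
(a)–(d): forbidden (ΔS, ΔJ).
(a)–(e): forbidden (parity, ΔJ).
(b)–(c): forbidden (parity, ΔL, ΔJ).
(b)–(d): forbidden (ΔL, ΔJ).
(b)–(e): forbidden (parity, ΔS, ΔL, ΔJ).
(c)–(d): allowed.
(c)–(e): forbidden (parity, ΔS).
(d)–(e): forbidden (ΔS).
Allowed pairs: 1 of 10.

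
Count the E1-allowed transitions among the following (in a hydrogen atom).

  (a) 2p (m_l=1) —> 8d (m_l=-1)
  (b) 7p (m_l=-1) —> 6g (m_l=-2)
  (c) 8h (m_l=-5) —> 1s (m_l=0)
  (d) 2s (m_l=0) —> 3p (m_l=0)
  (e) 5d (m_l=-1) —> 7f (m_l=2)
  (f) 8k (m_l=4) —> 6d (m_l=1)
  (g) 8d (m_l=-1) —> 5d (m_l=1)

(a) forbidden — Δm_l = -2 (E1 requires Δm_l = 0, ±1)
(b) forbidden — Δl = +3 (E1 requires Δl = ±1)
(c) forbidden — Δl = -5 (E1 requires Δl = ±1); Δm_l = +5 (E1 requires Δm_l = 0, ±1)
(d) allowed
(e) forbidden — Δm_l = +3 (E1 requires Δm_l = 0, ±1)
(f) forbidden — Δl = -5 (E1 requires Δl = ±1); Δm_l = -3 (E1 requires Δm_l = 0, ±1)
(g) forbidden — Δl = +0 (E1 requires Δl = ±1); Δm_l = +2 (E1 requires Δm_l = 0, ±1)
Total allowed: 1 of 7.

1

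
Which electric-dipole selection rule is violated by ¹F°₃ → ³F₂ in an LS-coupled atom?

the ΔS = 0 rule

ΔJ = 0, ±1 (not J=0↔0): J: 3 → 2, ΔJ = -1 — ✓.
ΔL = 0, ±1 (not L=0↔0): L: 3 → 3, ΔL = +0 — ✓.
ΔS = 0: S: 0 → 1 — ✗.
Parity must change: odd → even — ✓.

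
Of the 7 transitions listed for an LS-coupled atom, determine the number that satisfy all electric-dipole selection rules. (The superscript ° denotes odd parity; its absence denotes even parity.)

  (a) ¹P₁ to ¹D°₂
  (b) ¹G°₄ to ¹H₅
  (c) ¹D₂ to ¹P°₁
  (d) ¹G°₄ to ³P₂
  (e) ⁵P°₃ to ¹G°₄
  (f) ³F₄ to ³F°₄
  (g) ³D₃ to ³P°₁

(a) allowed
(b) allowed
(c) allowed
(d) forbidden (ΔS, ΔL, ΔJ fail)
(e) forbidden (parity, ΔS, ΔL fail)
(f) allowed
(g) forbidden (ΔJ fails)
Total allowed: 4 of 7.

4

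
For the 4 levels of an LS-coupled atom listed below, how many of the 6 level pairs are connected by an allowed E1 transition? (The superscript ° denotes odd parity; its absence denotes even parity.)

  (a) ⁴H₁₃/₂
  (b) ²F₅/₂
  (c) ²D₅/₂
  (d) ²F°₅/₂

(a)–(b): forbidden (parity, ΔS, ΔL, ΔJ).
(a)–(c): forbidden (parity, ΔS, ΔL, ΔJ).
(a)–(d): forbidden (ΔS, ΔL, ΔJ).
(b)–(c): forbidden (parity).
(b)–(d): allowed.
(c)–(d): allowed.
Allowed pairs: 2 of 6.

2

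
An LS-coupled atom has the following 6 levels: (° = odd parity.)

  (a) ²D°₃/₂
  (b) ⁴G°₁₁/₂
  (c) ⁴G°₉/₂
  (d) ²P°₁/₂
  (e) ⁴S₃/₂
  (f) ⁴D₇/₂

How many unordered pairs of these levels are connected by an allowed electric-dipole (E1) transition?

0

(a)–(b): forbidden (parity, ΔS, ΔL, ΔJ).
(a)–(c): forbidden (parity, ΔS, ΔL, ΔJ).
(a)–(d): forbidden (parity).
(a)–(e): forbidden (ΔS, ΔL).
(a)–(f): forbidden (ΔS, ΔJ).
(b)–(c): forbidden (parity).
(b)–(d): forbidden (parity, ΔS, ΔL, ΔJ).
(b)–(e): forbidden (ΔL, ΔJ).
(b)–(f): forbidden (ΔL, ΔJ).
(c)–(d): forbidden (parity, ΔS, ΔL, ΔJ).
(c)–(e): forbidden (ΔL, ΔJ).
(c)–(f): forbidden (ΔL).
(d)–(e): forbidden (ΔS).
(d)–(f): forbidden (ΔS, ΔJ).
(e)–(f): forbidden (parity, ΔL, ΔJ).
Allowed pairs: 0 of 15.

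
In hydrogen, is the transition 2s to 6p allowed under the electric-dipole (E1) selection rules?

allowed

l: 0 → 1 (Δl = +1). Δl = ±1 ✓.
All E1 selection rules are satisfied.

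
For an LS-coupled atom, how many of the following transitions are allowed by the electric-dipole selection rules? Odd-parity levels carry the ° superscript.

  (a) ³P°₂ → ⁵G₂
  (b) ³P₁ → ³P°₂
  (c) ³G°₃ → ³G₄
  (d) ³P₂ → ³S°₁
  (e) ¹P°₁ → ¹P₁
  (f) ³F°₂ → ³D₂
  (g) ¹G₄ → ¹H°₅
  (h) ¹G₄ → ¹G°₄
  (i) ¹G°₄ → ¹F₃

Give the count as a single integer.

8

(a) forbidden (ΔS, ΔL fail)
(b) allowed
(c) allowed
(d) allowed
(e) allowed
(f) allowed
(g) allowed
(h) allowed
(i) allowed
Total allowed: 8 of 9.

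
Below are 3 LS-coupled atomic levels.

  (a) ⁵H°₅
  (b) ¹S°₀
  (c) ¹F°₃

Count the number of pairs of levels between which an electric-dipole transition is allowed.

(a)–(b): forbidden (parity, ΔS, ΔL, ΔJ).
(a)–(c): forbidden (parity, ΔS, ΔL, ΔJ).
(b)–(c): forbidden (parity, ΔL, ΔJ).
Allowed pairs: 0 of 3.

0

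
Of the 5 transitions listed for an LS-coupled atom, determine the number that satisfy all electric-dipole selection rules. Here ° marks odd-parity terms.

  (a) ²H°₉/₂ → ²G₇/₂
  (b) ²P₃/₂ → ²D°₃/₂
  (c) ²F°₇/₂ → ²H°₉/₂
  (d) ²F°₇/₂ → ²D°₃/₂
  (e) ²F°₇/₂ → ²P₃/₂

2

(a) allowed
(b) allowed
(c) forbidden (parity, ΔL fail)
(d) forbidden (parity, ΔJ fail)
(e) forbidden (ΔL, ΔJ fail)
Total allowed: 2 of 5.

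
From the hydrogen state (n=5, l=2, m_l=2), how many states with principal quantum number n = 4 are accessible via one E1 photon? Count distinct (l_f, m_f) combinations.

4

E1 requires Δl = ±1, so l_f ∈ {1, 3}; with 0 ≤ l_f ≤ n_f−1 = 3, the allowed l_f values are {1, 3}.
For l_f = 1: m_f ∈ {m_i−1, m_i, m_i+1} ∩ [−1, 1] = {1} → 1 state.
For l_f = 3: m_f ∈ {m_i−1, m_i, m_i+1} ∩ [−3, 3] = {1, 2, 3} → 3 states.
Total: 4.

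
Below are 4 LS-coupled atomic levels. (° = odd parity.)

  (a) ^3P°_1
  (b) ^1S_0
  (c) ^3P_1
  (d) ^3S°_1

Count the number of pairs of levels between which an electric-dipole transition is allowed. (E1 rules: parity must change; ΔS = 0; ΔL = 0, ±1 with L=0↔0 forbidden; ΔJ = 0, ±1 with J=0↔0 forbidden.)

2

(a)–(b): forbidden (ΔS).
(a)–(c): allowed.
(a)–(d): forbidden (parity).
(b)–(c): forbidden (parity, ΔS).
(b)–(d): forbidden (ΔS, ΔL).
(c)–(d): allowed.
Allowed pairs: 2 of 6.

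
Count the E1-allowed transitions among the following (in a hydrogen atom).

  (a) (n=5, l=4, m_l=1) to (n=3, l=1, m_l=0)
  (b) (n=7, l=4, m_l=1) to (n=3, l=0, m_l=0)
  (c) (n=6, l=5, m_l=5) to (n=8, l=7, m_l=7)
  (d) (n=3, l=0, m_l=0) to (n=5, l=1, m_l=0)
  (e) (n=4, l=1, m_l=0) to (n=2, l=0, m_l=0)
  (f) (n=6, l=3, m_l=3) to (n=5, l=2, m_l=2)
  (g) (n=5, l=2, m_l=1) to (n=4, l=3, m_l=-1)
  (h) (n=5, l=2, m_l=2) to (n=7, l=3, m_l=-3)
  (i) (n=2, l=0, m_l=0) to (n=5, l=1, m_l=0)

4

(a) forbidden — Δl = -3 (E1 requires Δl = ±1)
(b) forbidden — Δl = -4 (E1 requires Δl = ±1)
(c) forbidden — Δl = +2 (E1 requires Δl = ±1); Δm_l = +2 (E1 requires Δm_l = 0, ±1)
(d) allowed
(e) allowed
(f) allowed
(g) forbidden — Δm_l = -2 (E1 requires Δm_l = 0, ±1)
(h) forbidden — Δm_l = -5 (E1 requires Δm_l = 0, ±1)
(i) allowed
Total allowed: 4 of 9.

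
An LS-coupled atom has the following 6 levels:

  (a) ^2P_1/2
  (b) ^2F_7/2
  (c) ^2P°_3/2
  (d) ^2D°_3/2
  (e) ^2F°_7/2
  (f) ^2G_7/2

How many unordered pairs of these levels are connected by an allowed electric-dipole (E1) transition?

4

(a)–(b): forbidden (parity, ΔL, ΔJ).
(a)–(c): allowed.
(a)–(d): allowed.
(a)–(e): forbidden (ΔL, ΔJ).
(a)–(f): forbidden (parity, ΔL, ΔJ).
(b)–(c): forbidden (ΔL, ΔJ).
(b)–(d): forbidden (ΔJ).
(b)–(e): allowed.
(b)–(f): forbidden (parity).
(c)–(d): forbidden (parity).
(c)–(e): forbidden (parity, ΔL, ΔJ).
(c)–(f): forbidden (ΔL, ΔJ).
(d)–(e): forbidden (parity, ΔJ).
(d)–(f): forbidden (ΔL, ΔJ).
(e)–(f): allowed.
Allowed pairs: 4 of 15.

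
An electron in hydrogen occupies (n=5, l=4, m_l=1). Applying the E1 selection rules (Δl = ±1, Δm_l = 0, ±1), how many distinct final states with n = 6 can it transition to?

E1 requires Δl = ±1, so l_f ∈ {3, 5}; with 0 ≤ l_f ≤ n_f−1 = 5, the allowed l_f values are {3, 5}.
For l_f = 3: m_f ∈ {m_i−1, m_i, m_i+1} ∩ [−3, 3] = {0, 1, 2} → 3 states.
For l_f = 5: m_f ∈ {m_i−1, m_i, m_i+1} ∩ [−5, 5] = {0, 1, 2} → 3 states.
Total: 6.

6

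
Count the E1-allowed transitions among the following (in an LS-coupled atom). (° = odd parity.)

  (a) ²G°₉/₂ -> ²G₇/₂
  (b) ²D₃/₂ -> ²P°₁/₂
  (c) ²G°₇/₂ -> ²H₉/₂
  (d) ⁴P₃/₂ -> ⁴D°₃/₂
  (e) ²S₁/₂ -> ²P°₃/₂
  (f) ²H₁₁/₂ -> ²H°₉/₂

(a) allowed
(b) allowed
(c) allowed
(d) allowed
(e) allowed
(f) allowed
Total allowed: 6 of 6.

6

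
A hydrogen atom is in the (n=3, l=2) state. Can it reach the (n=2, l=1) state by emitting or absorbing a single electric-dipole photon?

l: 2 → 1 (Δl = -1). Δl = ±1 ✓.
All E1 selection rules are satisfied.

allowed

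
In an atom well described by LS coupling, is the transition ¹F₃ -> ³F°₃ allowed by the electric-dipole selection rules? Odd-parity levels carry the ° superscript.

Reading off the term symbols: S 0→1, L 3→3, J 3→3, parity even→odd.
ΔJ = 0, ±1 (not J=0↔0): J: 3 → 3, ΔJ = +0 — satisfied.
Parity must change: even → odd — satisfied.
ΔL = 0, ±1 (not L=0↔0): L: 3 → 3, ΔL = +0 — satisfied.
ΔS = 0: S: 0 → 1 — violated.
Rule(s) violated: ΔS.

forbidden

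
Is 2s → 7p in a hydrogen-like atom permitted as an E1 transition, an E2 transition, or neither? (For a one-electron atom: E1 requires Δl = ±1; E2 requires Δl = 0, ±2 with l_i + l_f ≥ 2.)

E1

Δl = 1 − 0 = +1; l_i + l_f = 1.
E1 (Δl = ±1): satisfied.
E2 (Δl = 0,±2, l_i+l_f ≥ 2): not satisfied.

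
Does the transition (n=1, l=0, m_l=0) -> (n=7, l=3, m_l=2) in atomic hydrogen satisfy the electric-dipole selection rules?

Initial l = 0, final l = 3, so Δl = +3. E1 requires Δl = ±1: fails.
m_l: 0 → 2 (Δm_l = +2). |Δm_l| ≤ 1 fails.
The transition is electric-dipole forbidden.

forbidden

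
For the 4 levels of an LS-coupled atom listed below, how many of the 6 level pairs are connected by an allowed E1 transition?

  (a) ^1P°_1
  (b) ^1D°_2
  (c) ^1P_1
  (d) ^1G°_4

(a)–(b): forbidden (parity).
(a)–(c): allowed.
(a)–(d): forbidden (parity, ΔL, ΔJ).
(b)–(c): allowed.
(b)–(d): forbidden (parity, ΔL, ΔJ).
(c)–(d): forbidden (ΔL, ΔJ).
Allowed pairs: 2 of 6.

2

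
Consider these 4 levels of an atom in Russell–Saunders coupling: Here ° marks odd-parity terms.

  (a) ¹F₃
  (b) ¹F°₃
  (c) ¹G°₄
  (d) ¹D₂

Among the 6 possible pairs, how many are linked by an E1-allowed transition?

(a)–(b): allowed.
(a)–(c): allowed.
(a)–(d): forbidden (parity).
(b)–(c): forbidden (parity).
(b)–(d): allowed.
(c)–(d): forbidden (ΔL, ΔJ).
Allowed pairs: 3 of 6.

3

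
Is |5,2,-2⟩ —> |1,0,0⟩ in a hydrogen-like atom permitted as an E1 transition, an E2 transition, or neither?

Δl = 0 − 2 = -2; l_i + l_f = 2.
Δm_l = +2.
E1 (Δl = ±1, |Δm_l| ≤ 1): not satisfied.
E2 (Δl = 0,±2, l_i+l_f ≥ 2, |Δm_l| ≤ 2): satisfied.

E2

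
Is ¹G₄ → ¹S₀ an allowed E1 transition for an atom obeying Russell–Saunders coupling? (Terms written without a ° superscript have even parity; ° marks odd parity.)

Initial level: S=0, L=4, J=4, parity even. Final level: S=0, L=0, J=0, parity even.
Parity must change: even → even — fails.
ΔS = 0: S: 0 → 0 — ok.
ΔL = 0, ±1 (not L=0↔0): L: 4 → 0, ΔL = -4 — fails.
ΔJ = 0, ±1 (not J=0↔0): J: 4 → 0, ΔJ = -4 — fails.
Rule(s) violated: parity, ΔL, ΔJ.

forbidden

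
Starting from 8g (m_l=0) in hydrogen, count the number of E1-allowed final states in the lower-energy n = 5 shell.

3

E1 requires Δl = ±1, so l_f ∈ {3, 5}; with 0 ≤ l_f ≤ n_f−1 = 4, the allowed l_f values are {3}.
For l_f = 3: m_f ∈ {m_i−1, m_i, m_i+1} ∩ [−3, 3] = {-1, 0, 1} → 3 states.
Total: 3.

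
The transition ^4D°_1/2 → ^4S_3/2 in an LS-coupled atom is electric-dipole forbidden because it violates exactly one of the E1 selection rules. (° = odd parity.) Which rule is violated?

ΔL = 0, ±1 (not L=0↔0): L: 2 → 0, ΔL = -2 — violated.
ΔJ = 0, ±1 (not J=0↔0): J: 1/2 → 3/2, ΔJ = +1 — satisfied.
ΔS = 0: S: 3/2 → 3/2 — satisfied.
Parity must change: odd → even — satisfied.

the ΔL = 0, ±1 rule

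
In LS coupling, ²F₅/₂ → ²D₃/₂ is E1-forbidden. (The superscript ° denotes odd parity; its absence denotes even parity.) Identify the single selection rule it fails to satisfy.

parity

ΔL = 0, ±1 (not L=0↔0): L: 3 → 2, ΔL = -1 — ok.
Parity must change: even → even — fails.
ΔS = 0: S: 1/2 → 1/2 — ok.
ΔJ = 0, ±1 (not J=0↔0): J: 5/2 → 3/2, ΔJ = -1 — ok.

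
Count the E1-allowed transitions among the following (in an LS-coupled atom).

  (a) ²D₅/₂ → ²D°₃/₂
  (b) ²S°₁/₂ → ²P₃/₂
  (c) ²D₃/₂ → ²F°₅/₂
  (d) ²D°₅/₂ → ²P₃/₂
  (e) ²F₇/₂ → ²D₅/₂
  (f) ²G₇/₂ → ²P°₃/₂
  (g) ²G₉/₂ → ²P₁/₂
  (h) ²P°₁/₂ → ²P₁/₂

5

(a) allowed
(b) allowed
(c) allowed
(d) allowed
(e) forbidden (parity fails)
(f) forbidden (ΔL, ΔJ fail)
(g) forbidden (parity, ΔL, ΔJ fail)
(h) allowed
Total allowed: 5 of 8.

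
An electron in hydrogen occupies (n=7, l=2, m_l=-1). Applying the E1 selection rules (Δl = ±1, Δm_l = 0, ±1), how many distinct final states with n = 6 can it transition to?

E1 requires Δl = ±1, so l_f ∈ {1, 3}; with 0 ≤ l_f ≤ n_f−1 = 5, the allowed l_f values are {1, 3}.
For l_f = 1: m_f ∈ {m_i−1, m_i, m_i+1} ∩ [−1, 1] = {-1, 0} → 2 states.
For l_f = 3: m_f ∈ {m_i−1, m_i, m_i+1} ∩ [−3, 3] = {-2, -1, 0} → 3 states.
Total: 5.

5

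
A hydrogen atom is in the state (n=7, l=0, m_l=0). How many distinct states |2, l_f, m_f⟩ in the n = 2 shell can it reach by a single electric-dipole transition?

3

E1 requires Δl = ±1, so l_f ∈ {-1, 1}; with 0 ≤ l_f ≤ n_f−1 = 1, the allowed l_f values are {1}.
For l_f = 1: m_f ∈ {m_i−1, m_i, m_i+1} ∩ [−1, 1] = {-1, 0, 1} → 3 states.
Total: 3.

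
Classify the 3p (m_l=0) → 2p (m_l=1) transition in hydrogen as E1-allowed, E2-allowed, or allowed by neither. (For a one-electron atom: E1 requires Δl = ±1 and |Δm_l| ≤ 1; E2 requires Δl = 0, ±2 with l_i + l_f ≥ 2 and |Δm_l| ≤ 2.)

Δl = 1 − 1 = +0; l_i + l_f = 2.
Δm_l = +1.
E1 (Δl = ±1, |Δm_l| ≤ 1): not satisfied.
E2 (Δl = 0,±2, l_i+l_f ≥ 2, |Δm_l| ≤ 2): satisfied.

E2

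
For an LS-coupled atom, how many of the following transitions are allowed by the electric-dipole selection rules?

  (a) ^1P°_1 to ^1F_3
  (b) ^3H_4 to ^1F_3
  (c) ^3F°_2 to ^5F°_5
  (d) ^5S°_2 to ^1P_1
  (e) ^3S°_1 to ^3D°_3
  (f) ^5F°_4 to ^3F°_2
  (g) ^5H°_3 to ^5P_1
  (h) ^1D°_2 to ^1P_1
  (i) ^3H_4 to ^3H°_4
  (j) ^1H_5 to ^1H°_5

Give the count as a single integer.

(a) forbidden (ΔL, ΔJ fail)
(b) forbidden (parity, ΔS, ΔL fail)
(c) forbidden (parity, ΔS, ΔJ fail)
(d) forbidden (ΔS fails)
(e) forbidden (parity, ΔL, ΔJ fail)
(f) forbidden (parity, ΔS, ΔJ fail)
(g) forbidden (ΔL, ΔJ fail)
(h) allowed
(i) allowed
(j) allowed
Total allowed: 3 of 10.

3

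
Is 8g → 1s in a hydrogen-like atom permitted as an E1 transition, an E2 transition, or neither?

Δl = 0 − 4 = -4; l_i + l_f = 4.
E1 (Δl = ±1): not satisfied.
E2 (Δl = 0,±2, l_i+l_f ≥ 2): not satisfied.

neither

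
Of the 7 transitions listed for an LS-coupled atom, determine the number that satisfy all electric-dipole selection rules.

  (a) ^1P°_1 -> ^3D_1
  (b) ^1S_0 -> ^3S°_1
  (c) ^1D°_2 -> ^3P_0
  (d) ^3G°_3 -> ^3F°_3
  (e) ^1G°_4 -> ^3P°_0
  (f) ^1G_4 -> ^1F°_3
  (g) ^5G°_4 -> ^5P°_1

1

(a) forbidden (ΔS fails)
(b) forbidden (ΔS, ΔL fail)
(c) forbidden (ΔS, ΔJ fail)
(d) forbidden (parity fails)
(e) forbidden (parity, ΔS, ΔL, ΔJ fail)
(f) allowed
(g) forbidden (parity, ΔL, ΔJ fail)
Total allowed: 1 of 7.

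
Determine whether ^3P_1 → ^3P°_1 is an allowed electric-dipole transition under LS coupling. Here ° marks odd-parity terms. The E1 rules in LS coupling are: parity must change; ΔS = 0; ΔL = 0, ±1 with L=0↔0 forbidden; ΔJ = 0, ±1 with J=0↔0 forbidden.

allowed

Reading off the term symbols: S 1→1, L 1→1, J 1→1, parity even→odd.
ΔJ = 0, ±1 (not J=0↔0): J: 1 → 1, ΔJ = +0 — ok.
ΔS = 0: S: 1 → 1 — ok.
ΔL = 0, ±1 (not L=0↔0): L: 1 → 1, ΔL = +0 — ok.
Parity must change: even → odd — ok.
All four E1 rules are satisfied.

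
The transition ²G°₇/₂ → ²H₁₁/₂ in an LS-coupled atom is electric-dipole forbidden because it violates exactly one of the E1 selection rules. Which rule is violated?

Parity must change: odd → even — ok.
ΔS = 0: S: 1/2 → 1/2 — ok.
ΔL = 0, ±1 (not L=0↔0): L: 4 → 5, ΔL = +1 — ok.
ΔJ = 0, ±1 (not J=0↔0): J: 7/2 → 11/2, ΔJ = +2 — fails.

the ΔJ = 0, ±1 rule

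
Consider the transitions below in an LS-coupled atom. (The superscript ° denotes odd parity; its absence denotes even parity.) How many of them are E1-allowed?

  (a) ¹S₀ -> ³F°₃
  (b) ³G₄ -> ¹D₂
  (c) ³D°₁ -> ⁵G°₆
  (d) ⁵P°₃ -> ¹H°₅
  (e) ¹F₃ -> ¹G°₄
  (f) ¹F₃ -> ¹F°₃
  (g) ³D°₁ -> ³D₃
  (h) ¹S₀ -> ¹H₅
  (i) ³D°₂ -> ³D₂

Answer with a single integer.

3

(a) forbidden (ΔS, ΔL, ΔJ fail)
(b) forbidden (parity, ΔS, ΔL, ΔJ fail)
(c) forbidden (parity, ΔS, ΔL, ΔJ fail)
(d) forbidden (parity, ΔS, ΔL, ΔJ fail)
(e) allowed
(f) allowed
(g) forbidden (ΔJ fails)
(h) forbidden (parity, ΔL, ΔJ fail)
(i) allowed
Total allowed: 3 of 9.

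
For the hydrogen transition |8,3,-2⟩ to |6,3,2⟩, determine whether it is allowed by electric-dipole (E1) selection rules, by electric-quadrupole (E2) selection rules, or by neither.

Δl = 3 − 3 = +0; l_i + l_f = 6.
Δm_l = +4.
E1 (Δl = ±1, |Δm_l| ≤ 1): not satisfied.
E2 (Δl = 0,±2, l_i+l_f ≥ 2, |Δm_l| ≤ 2): not satisfied.

neither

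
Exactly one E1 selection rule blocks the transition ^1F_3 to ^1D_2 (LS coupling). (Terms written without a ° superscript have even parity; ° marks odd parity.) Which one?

parity

Parity must change: even → even — violated.
ΔS = 0: S: 0 → 0 — satisfied.
ΔL = 0, ±1 (not L=0↔0): L: 3 → 2, ΔL = -1 — satisfied.
ΔJ = 0, ±1 (not J=0↔0): J: 3 → 2, ΔJ = -1 — satisfied.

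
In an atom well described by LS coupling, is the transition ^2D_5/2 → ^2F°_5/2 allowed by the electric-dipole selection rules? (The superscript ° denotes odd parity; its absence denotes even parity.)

allowed

Parity must change: even → odd — ✓.
ΔS = 0: S: 1/2 → 1/2 — ✓.
ΔL = 0, ±1 (not L=0↔0): L: 2 → 3, ΔL = +1 — ✓.
ΔJ = 0, ±1 (not J=0↔0): J: 5/2 → 5/2, ΔJ = +0 — ✓.
All four E1 rules are satisfied.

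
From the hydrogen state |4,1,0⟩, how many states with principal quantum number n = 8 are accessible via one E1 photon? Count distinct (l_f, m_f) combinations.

E1 requires Δl = ±1, so l_f ∈ {0, 2}; with 0 ≤ l_f ≤ n_f−1 = 7, the allowed l_f values are {0, 2}.
For l_f = 0: m_f ∈ {m_i−1, m_i, m_i+1} ∩ [−0, 0] = {0} → 1 state.
For l_f = 2: m_f ∈ {m_i−1, m_i, m_i+1} ∩ [−2, 2] = {-1, 0, 1} → 3 states.
Total: 4.

4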